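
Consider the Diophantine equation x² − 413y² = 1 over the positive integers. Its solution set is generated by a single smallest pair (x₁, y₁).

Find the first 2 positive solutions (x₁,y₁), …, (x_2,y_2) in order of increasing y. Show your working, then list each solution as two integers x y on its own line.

113399 5580
25718666401 1265532840

√413 → a₀=20, period (3,9,1,4,1,9,3,40); ℓ=8 even so k=7
step 0: (20, 1)  from 20·(1,0) + (0,1)
step 1: (61, 3)  from 3·(20,1) + (1,0)
step 2: (569, 28)  from 9·(61,3) + (20,1)
step 3: (630, 31)  from 1·(569,28) + (61,3)
…
step 5: (3719, 183)  from 1·(3089,152) + (630,31)
step 6: (36560, 1799)  from 9·(3719,183) + (3089,152)
step 7: (113399, 5580)  from 3·(36560,1799) + (3719,183)
(x₁, y₁) = (113399, 5580);  113399² − 413·5580² = 1 ✓
(113399+5580√413)^2 = 25718666401 + 1265532840√413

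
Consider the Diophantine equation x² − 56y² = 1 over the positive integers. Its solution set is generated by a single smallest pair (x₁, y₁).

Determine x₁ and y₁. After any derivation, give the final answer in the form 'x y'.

[7; 2,14] for √56; ℓ=2 ⇒ convergent index 1
a_0=7:  p_0=7·1+0=7,  q_0=7·0+1=1
a_1=2:  p_1=2·7+1=15,  q_1=2·1+0=2
→ (15, 2).  Check: 15²=225, 56·2²=224, difference 1.

15 2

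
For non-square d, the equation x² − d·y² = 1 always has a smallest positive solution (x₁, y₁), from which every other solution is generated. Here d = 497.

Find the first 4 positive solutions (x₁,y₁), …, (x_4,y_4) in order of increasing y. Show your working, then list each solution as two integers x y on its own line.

1201887 53912
2889064721537 129592263888
6944658661946678751 311510514535059400
16693389930459326703284737 748800875565868281911712

d=497: √d = [22; 3,2,2,5,6,5,2,2,3,44] (ℓ=10, even), read p_9/q_9
k=0  a_k=22  p_k/q_k = 22/1
k=1  a_k=3  p_k/q_k = 67/3
…
k=6  a_k=5  p_k/q_k = 65476/2937
k=7  a_k=2  p_k/q_k = 143637/6443
k=8  a_k=2  p_k/q_k = 352750/15823
k=9  a_k=3  p_k/q_k = 1201887/53912
→ (1201887, 53912).  Check: 1201887²=1444532360769, 497·53912²=1444532360768, difference 1.
n=2: (1201887,53912)∘(1201887,53912) = (1201887·1201887+497·53912·53912, 1201887·53912+53912·1201887) = (2889064721537,129592263888)
n=3: (2889064721537,129592263888)∘(1201887,53912) = (1201887·2889064721537+497·53912·129592263888, 1201887·129592263888+53912·2889064721537) = (6944658661946678751,311510514535059400)
n=4: (6944658661946678751,311510514535059400)∘(1201887,53912) = (1201887·6944658661946678751+497·53912·311510514535059400, 1201887·311510514535059400+53912·6944658661946678751) = (16693389930459326703284737,748800875565868281911712)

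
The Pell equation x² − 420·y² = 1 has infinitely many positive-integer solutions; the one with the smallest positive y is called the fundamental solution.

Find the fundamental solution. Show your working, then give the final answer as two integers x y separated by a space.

41 2

d=420: √d = [20; 2,40] (ℓ=2, even), read p_1/q_1
step 0: (20, 1)  from 20·(1,0) + (0,1)
step 1: (41, 2)  from 2·(20,1) + (1,0)
(x₁, y₁) = (41, 2);  41² − 420·2² = 1 ✓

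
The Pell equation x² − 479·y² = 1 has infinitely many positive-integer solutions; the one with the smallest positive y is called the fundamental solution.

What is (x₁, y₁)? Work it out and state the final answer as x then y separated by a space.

√479 → a₀=21, period (1,7,1,3,2,21,2,3,1,7,1,42); ℓ=12 even so k=11
k=0  a_k=21  p_k/q_k = 21/1
k=1  a_k=1  p_k/q_k = 22/1
…
k=3  a_k=1  p_k/q_k = 197/9
k=4  a_k=3  p_k/q_k = 766/35
k=5  a_k=2  p_k/q_k = 1729/79
k=6  a_k=21  p_k/q_k = 37075/1694
k=7  a_k=2  p_k/q_k = 75879/3467
k=8  a_k=3  p_k/q_k = 264712/12095
…
k=10  a_k=7  p_k/q_k = 2648849/121029
k=11  a_k=1  p_k/q_k = 2989440/136591
(x₁, y₁) = (2989440, 136591);  2989440² − 479·136591² = 1 ✓

2989440 136591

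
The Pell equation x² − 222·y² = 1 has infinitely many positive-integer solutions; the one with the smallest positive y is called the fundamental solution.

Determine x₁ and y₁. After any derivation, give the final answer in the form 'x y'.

149 10

d=222: √d = [14; 1,8,1,28] (ℓ=4, even), read p_3/q_3
a_0=14:  p_0=14·1+0=14,  q_0=14·0+1=1
a_1=1:  p_1=1·14+1=15,  q_1=1·1+0=1
a_2=8:  p_2=8·15+14=134,  q_2=8·1+1=9
a_3=1:  p_3=1·134+15=149,  q_3=1·9+1=10
→ (149, 10).  Check: 149²=22201, 222·10²=22200, difference 1.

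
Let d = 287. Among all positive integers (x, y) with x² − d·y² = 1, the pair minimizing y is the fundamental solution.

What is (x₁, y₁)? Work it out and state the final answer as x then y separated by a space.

288 17

√287 → a₀=16, period (1,15,1,32); ℓ=4 even so k=3
step 0: (16, 1)  from 16·(1,0) + (0,1)
step 1: (17, 1)  from 1·(16,1) + (1,0)
step 2: (271, 16)  from 15·(17,1) + (16,1)
step 3: (288, 17)  from 1·(271,16) + (17,1)
→ (288, 17).  Check: 288²=82944, 287·17²=82943, difference 1.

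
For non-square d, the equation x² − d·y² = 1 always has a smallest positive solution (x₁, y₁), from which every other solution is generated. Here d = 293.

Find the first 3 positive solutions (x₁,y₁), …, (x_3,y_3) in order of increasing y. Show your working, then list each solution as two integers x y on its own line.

[17; 8,1,1,8,34] for √293; ℓ=5 ⇒ convergent index 9
step 0: (17, 1)  from 17·(1,0) + (0,1)
…
step 8: (1444507, 84389)  from 1·(764593,44668) + (679914,39721)
step 9: (12320649, 719780)  from 8·(1444507,84389) + (764593,44668)
(x₁, y₁) = (12320649, 719780);  12320649² − 293·719780² = 1 ✓
(12320649+719780√293)^2 = 303596783562401 + 17736313474440√293
(12320649+719780√293)^3 = 7481018815602612315849 + 437045785745090703340√293

12320649 719780
303596783562401 17736313474440
7481018815602612315849 437045785745090703340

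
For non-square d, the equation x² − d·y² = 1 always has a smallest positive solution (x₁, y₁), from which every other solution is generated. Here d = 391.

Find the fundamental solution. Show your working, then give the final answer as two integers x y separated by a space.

7338680 371133

√391 → a₀=19, period (1,3,2,2,1,…,3,1,38); ℓ=16 even so k=15
a_0=19:  p_0=19·1+0=19,  q_0=19·0+1=1
…
a_5=1:  p_5=1·435+178=613,  q_5=1·22+9=31
…
a_12=2:  p_12=2·268013+160266=696292,  q_12=2·13554+8105=35213
a_13=2:  p_13=2·696292+268013=1660597,  q_13=2·35213+13554=83980
a_14=3:  p_14=3·1660597+696292=5678083,  q_14=3·83980+35213=287153
a_15=1:  p_15=1·5678083+1660597=7338680,  q_15=1·287153+83980=371133
→ (7338680, 371133).  Check: 7338680²=53856224142400, 391·371133²=53856224142399, difference 1.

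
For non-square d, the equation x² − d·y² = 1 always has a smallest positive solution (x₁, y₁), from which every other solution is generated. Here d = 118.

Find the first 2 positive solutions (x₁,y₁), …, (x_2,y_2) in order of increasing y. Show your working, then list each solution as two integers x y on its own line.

[10; 1,6,3,2,10,2,3,6,1,20] for √118; ℓ=10 ⇒ convergent index 9
k=0  a_k=10  p_k/q_k = 10/1
k=1  a_k=1  p_k/q_k = 11/1
k=2  a_k=6  p_k/q_k = 76/7
k=3  a_k=3  p_k/q_k = 239/22
k=4  a_k=2  p_k/q_k = 554/51
…
k=8  a_k=6  p_k/q_k = 264802/24377
k=9  a_k=1  p_k/q_k = 306917/28254
fundamental: x₁=306917, y₁=28254  (since 94198044889 − 118·798288516 = 1)
n=2: (306917,28254)∘(306917,28254) = (306917·306917+118·28254·28254, 306917·28254+28254·306917) = (188396089777,17343265836)

306917 28254
188396089777 17343265836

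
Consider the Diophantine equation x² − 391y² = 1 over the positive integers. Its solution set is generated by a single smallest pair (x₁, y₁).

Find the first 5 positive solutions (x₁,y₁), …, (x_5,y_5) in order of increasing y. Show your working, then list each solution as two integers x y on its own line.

7338680 371133
107712448284799 5447252648880
1580934379957370111960 79951288138564985667
23203943031010998074028940801 1173473838473442730776750240
340572625285638001757449457184853400 17223497977856489447705304337580733

√391 = [19; 1,3,2,2,1,…,3,1,38, …], period ℓ=16 (even) → k=15
a_0=19:  p_0=19·1+0=19,  q_0=19·0+1=1
…
a_7=2:  p_7=2·1048+613=2709,  q_7=2·53+31=137
…
a_11=1:  p_11=1·160266+107747=268013,  q_11=1·8105+5449=13554
…
a_13=2:  p_13=2·696292+268013=1660597,  q_13=2·35213+13554=83980
a_14=3:  p_14=3·1660597+696292=5678083,  q_14=3·83980+35213=287153
a_15=1:  p_15=1·5678083+1660597=7338680,  q_15=1·287153+83980=371133
(x₁, y₁) = (7338680, 371133);  7338680² − 391·371133² = 1 ✓
n=2: (7338680,371133)∘(7338680,371133) = (7338680·7338680+391·371133·371133, 7338680·371133+371133·7338680) = (107712448284799,5447252648880)
n=3: (107712448284799,5447252648880)∘(7338680,371133) = (7338680·107712448284799+391·371133·5447252648880, 7338680·5447252648880+371133·107712448284799) = (1580934379957370111960,79951288138564985667)
n=4: (1580934379957370111960,79951288138564985667)∘(7338680,371133) = (7338680·1580934379957370111960+391·371133·79951288138564985667, 7338680·79951288138564985667+371133·1580934379957370111960) = (23203943031010998074028940801,1173473838473442730776750240)
n=5: (23203943031010998074028940801,1173473838473442730776750240)∘(7338680,371133) = (7338680·23203943031010998074028940801+391·371133·1173473838473442730776750240, 7338680·1173473838473442730776750240+371133·23203943031010998074028940801) = (340572625285638001757449457184853400,17223497977856489447705304337580733)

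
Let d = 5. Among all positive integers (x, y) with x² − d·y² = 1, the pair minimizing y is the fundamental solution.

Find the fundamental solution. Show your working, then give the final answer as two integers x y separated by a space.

9 4

√5 = [2; 4, …], period ℓ=1 (odd) → k=1
k=0  a_k=2  p_k/q_k = 2/1
k=1  a_k=4  p_k/q_k = 9/4
fundamental: x₁=9, y₁=4  (since 81 − 5·16 = 1)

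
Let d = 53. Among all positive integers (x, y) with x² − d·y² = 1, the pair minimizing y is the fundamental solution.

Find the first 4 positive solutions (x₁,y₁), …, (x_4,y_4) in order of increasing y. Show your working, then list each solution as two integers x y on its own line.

66249 9100
8777860001 1205731800
1163048894346249 159757052027300
154101652394311440001 21167489878307463600

√53 = [7; 3,1,1,3,14, …], period ℓ=5 (odd) → k=9
k=0  a_k=7  p_k/q_k = 7/1
…
k=8  a_k=1  p_k/q_k = 18557/2549
k=9  a_k=3  p_k/q_k = 66249/9100
fundamental: x₁=66249, y₁=9100  (since 4388930001 − 53·82810000 = 1)
(66249+9100√53)^2 = 8777860001 + 1205731800√53
(66249+9100√53)^3 = 1163048894346249 + 159757052027300√53
(66249+9100√53)^4 = 154101652394311440001 + 21167489878307463600√53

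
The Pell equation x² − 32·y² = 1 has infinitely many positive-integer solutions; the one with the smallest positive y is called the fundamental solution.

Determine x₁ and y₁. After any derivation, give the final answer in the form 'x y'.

d=32: √d = [5; 1,1,1,10] (ℓ=4, even), read p_3/q_3
step 0: (5, 1)  from 5·(1,0) + (0,1)
…
step 2: (11, 2)  from 1·(6,1) + (5,1)
step 3: (17, 3)  from 1·(11,2) + (6,1)
(x₁, y₁) = (17, 3);  17² − 32·3² = 1 ✓

17 3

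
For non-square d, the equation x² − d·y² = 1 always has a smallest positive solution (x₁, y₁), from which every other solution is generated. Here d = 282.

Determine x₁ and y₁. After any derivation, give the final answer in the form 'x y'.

2351 140

[16; 1,3,1,4,1,3,1,32] for √282; ℓ=8 ⇒ convergent index 7
k=0  a_k=16  p_k/q_k = 16/1
…
k=2  a_k=3  p_k/q_k = 67/4
…
k=4  a_k=4  p_k/q_k = 403/24
k=5  a_k=1  p_k/q_k = 487/29
k=6  a_k=3  p_k/q_k = 1864/111
k=7  a_k=1  p_k/q_k = 2351/140
(x₁, y₁) = (2351, 140);  2351² − 282·140² = 1 ✓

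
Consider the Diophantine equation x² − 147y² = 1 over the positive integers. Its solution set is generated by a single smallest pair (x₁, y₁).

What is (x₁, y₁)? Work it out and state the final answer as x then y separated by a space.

[12; 8,24] for √147; ℓ=2 ⇒ convergent index 1
step 0: (12, 1)  from 12·(1,0) + (0,1)
step 1: (97, 8)  from 8·(12,1) + (1,0)
→ (97, 8).  Check: 97²=9409, 147·8²=9408, difference 1.

97 8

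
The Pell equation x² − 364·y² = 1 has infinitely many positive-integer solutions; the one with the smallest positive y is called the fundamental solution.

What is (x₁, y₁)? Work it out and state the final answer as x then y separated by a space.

4954951 259710

d=364: √d = [19; 12,1,2,3,1,8,1,3,2,1,12,38] (ℓ=12, even), read p_11/q_11
i=0: a=19 ⇒ p=19, q=1
…
i=3: a=2 ⇒ p=725, q=38
…
i=5: a=1 ⇒ p=3148, q=165
i=6: a=8 ⇒ p=27607, q=1447
…
i=8: a=3 ⇒ p=119872, q=6283
…
i=10: a=1 ⇒ p=390371, q=20461
i=11: a=12 ⇒ p=4954951, q=259710
→ (4954951, 259710).  Check: 4954951²=24551539412401, 364·259710²=24551539412400, difference 1.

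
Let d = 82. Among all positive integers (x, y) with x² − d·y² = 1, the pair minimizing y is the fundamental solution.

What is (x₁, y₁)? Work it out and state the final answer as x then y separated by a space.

163 18

d=82: √d = [9; 18] (ℓ=1, odd), read p_1/q_1
k=0  a_k=9  p_k/q_k = 9/1
k=1  a_k=18  p_k/q_k = 163/18
(x₁, y₁) = (163, 18);  163² − 82·18² = 1 ✓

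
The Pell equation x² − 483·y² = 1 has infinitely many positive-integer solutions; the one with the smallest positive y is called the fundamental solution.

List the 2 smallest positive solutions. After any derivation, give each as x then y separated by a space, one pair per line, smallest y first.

22 1
967 44

√483 = [21; 1,42, …], period ℓ=2 (even) → k=1
k=0  a_k=21  p_k/q_k = 21/1
k=1  a_k=1  p_k/q_k = 22/1
(x₁, y₁) = (22, 1);  22² − 483·1² = 1 ✓
k=2:  x_2 = 22·22+483·1·1 = 967,  y_2 = 22·1+1·22 = 44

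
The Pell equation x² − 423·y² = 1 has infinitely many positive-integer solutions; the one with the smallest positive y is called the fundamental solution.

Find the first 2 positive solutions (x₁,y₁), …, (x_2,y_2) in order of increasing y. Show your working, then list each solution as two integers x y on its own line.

[20; 1,1,3,4,3,1,1,40] for √423; ℓ=8 ⇒ convergent index 7
a_0=20:  p_0=20·1+0=20,  q_0=20·0+1=1
a_1=1:  p_1=1·20+1=21,  q_1=1·1+0=1
…
a_4=4:  p_4=4·144+41=617,  q_4=4·7+2=30
…
a_6=1:  p_6=1·1995+617=2612,  q_6=1·97+30=127
a_7=1:  p_7=1·2612+1995=4607,  q_7=1·127+97=224
→ (4607, 224).  Check: 4607²=21224449, 423·224²=21224448, difference 1.
k=2:  x_2 = 4607·4607+423·224·224 = 42448897,  y_2 = 4607·224+224·4607 = 2063936

4607 224
42448897 2063936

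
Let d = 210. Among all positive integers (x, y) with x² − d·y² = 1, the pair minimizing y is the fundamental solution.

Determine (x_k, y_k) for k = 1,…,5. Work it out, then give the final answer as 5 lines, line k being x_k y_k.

29 2
1681 116
97469 6726
5651521 389992
327690749 22612810

√210 = [14; 2,28, …], period ℓ=2 (even) → k=1
i=0: a=14 ⇒ p=14, q=1
i=1: a=2 ⇒ p=29, q=2
(x₁, y₁) = (29, 2);  29² − 210·2² = 1 ✓
(29+2√210)^2 = 1681 + 116√210
(29+2√210)^3 = 97469 + 6726√210
(29+2√210)^4 = 5651521 + 389992√210
(29+2√210)^5 = 327690749 + 22612810√210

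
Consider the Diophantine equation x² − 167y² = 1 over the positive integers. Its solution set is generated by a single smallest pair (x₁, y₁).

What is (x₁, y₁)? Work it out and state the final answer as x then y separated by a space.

√167 = [12; 1,11,1,24, …], period ℓ=4 (even) → k=3
k=0  a_k=12  p_k/q_k = 12/1
…
k=2  a_k=11  p_k/q_k = 155/12
k=3  a_k=1  p_k/q_k = 168/13
(x₁, y₁) = (168, 13);  168² − 167·13² = 1 ✓

168 13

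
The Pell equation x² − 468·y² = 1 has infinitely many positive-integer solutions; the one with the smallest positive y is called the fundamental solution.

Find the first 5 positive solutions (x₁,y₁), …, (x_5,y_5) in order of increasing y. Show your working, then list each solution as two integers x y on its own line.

√468 → a₀=21, period (1,1,1,2,1,1,1,42); ℓ=8 even so k=7
k=0  a_k=21  p_k/q_k = 21/1
k=1  a_k=1  p_k/q_k = 22/1
…
k=4  a_k=2  p_k/q_k = 173/8
k=5  a_k=1  p_k/q_k = 238/11
k=6  a_k=1  p_k/q_k = 411/19
k=7  a_k=1  p_k/q_k = 649/30
→ (649, 30).  Check: 649²=421201, 468·30²=421200, difference 1.
n=2: (649,30)∘(649,30) = (649·649+468·30·30, 649·30+30·649) = (842401,38940)
n=3: (842401,38940)∘(649,30) = (649·842401+468·30·38940, 649·38940+30·842401) = (1093435849,50544090)
n=4: (1093435849,50544090)∘(649,30) = (649·1093435849+468·30·50544090, 649·50544090+30·1093435849) = (1419278889601,65606189880)
n=5: (1419278889601,65606189880)∘(649,30) = (649·1419278889601+468·30·65606189880, 649·65606189880+30·1419278889601) = (1842222905266249,85156783920150)

649 30
842401 38940
1093435849 50544090
1419278889601 65606189880
1842222905266249 85156783920150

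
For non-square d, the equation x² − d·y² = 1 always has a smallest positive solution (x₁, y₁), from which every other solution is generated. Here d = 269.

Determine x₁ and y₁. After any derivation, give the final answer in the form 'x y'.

13449 820

[16; 2,2,32] for √269; ℓ=3 ⇒ convergent index 5
i=0: a=16 ⇒ p=16, q=1
…
i=2: a=2 ⇒ p=82, q=5
i=3: a=32 ⇒ p=2657, q=162
i=4: a=2 ⇒ p=5396, q=329
i=5: a=2 ⇒ p=13449, q=820
(x₁, y₁) = (13449, 820);  13449² − 269·820² = 1 ✓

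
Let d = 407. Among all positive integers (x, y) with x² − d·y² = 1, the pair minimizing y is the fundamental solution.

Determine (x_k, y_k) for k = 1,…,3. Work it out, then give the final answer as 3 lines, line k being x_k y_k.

[20; 5,1,2,1,5,40] for √407; ℓ=6 ⇒ convergent index 5
k=0  a_k=20  p_k/q_k = 20/1
k=1  a_k=5  p_k/q_k = 101/5
k=2  a_k=1  p_k/q_k = 121/6
k=3  a_k=2  p_k/q_k = 343/17
k=4  a_k=1  p_k/q_k = 464/23
k=5  a_k=5  p_k/q_k = 2663/132
(x₁, y₁) = (2663, 132);  2663² − 407·132² = 1 ✓
k=2:  x_2 = 2663·2663+407·132·132 = 14183137,  y_2 = 2663·132+132·2663 = 703032
k=3:  x_3 = 2663·14183137+407·132·703032 = 75539384999,  y_3 = 2663·703032+132·14183137 = 3744348300

2663 132
14183137 703032
75539384999 3744348300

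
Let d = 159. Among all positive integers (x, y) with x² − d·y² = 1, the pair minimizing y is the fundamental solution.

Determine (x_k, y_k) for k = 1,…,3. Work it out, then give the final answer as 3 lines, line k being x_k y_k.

[12; 1,1,1,1,3,1,1,1,1,24] for √159; ℓ=10 ⇒ convergent index 9
step 0: (12, 1)  from 12·(1,0) + (0,1)
step 1: (13, 1)  from 1·(12,1) + (1,0)
step 2: (25, 2)  from 1·(13,1) + (12,1)
step 3: (38, 3)  from 1·(25,2) + (13,1)
…
step 5: (227, 18)  from 3·(63,5) + (38,3)
step 6: (290, 23)  from 1·(227,18) + (63,5)
step 7: (517, 41)  from 1·(290,23) + (227,18)
step 8: (807, 64)  from 1·(517,41) + (290,23)
step 9: (1324, 105)  from 1·(807,64) + (517,41)
fundamental: x₁=1324, y₁=105  (since 1752976 − 159·11025 = 1)
n=2: (1324,105)∘(1324,105) = (1324·1324+159·105·105, 1324·105+105·1324) = (3505951,278040)
n=3: (3505951,278040)∘(1324,105) = (1324·3505951+159·105·278040, 1324·278040+105·3505951) = (9283756924,736249815)

1324 105
3505951 278040
9283756924 736249815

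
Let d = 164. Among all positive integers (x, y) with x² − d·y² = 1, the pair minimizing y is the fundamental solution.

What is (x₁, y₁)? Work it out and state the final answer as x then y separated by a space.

√164 = [12; 1,4,6,4,1,24, …], period ℓ=6 (even) → k=5
i=0: a=12 ⇒ p=12, q=1
…
i=2: a=4 ⇒ p=64, q=5
…
i=4: a=4 ⇒ p=1652, q=129
i=5: a=1 ⇒ p=2049, q=160
(x₁, y₁) = (2049, 160);  2049² − 164·160² = 1 ✓

2049 160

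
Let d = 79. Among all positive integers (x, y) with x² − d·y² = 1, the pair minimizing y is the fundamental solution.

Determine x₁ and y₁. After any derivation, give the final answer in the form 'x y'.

80 9

d=79: √d = [8; 1,7,1,16] (ℓ=4, even), read p_3/q_3
k=0  a_k=8  p_k/q_k = 8/1
…
k=2  a_k=7  p_k/q_k = 71/8
k=3  a_k=1  p_k/q_k = 80/9
(x₁, y₁) = (80, 9);  80² − 79·9² = 1 ✓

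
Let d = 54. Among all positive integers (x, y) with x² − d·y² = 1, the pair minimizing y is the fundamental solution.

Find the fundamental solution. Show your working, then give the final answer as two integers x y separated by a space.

485 66

d=54: √d = [7; 2,1,6,1,2,14] (ℓ=6, even), read p_5/q_5
k=0  a_k=7  p_k/q_k = 7/1
k=1  a_k=2  p_k/q_k = 15/2
k=2  a_k=1  p_k/q_k = 22/3
k=3  a_k=6  p_k/q_k = 147/20
k=4  a_k=1  p_k/q_k = 169/23
k=5  a_k=2  p_k/q_k = 485/66
fundamental: x₁=485, y₁=66  (since 235225 − 54·4356 = 1)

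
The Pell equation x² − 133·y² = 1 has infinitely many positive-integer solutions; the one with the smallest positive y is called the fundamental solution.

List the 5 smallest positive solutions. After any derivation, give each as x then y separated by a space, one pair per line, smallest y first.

[11; 1,1,7,5,1,…,1,1,22] for √133; ℓ=16 ⇒ convergent index 15
i=0: a=11 ⇒ p=11, q=1
…
i=2: a=1 ⇒ p=23, q=2
…
i=5: a=1 ⇒ p=1061, q=92
…
i=7: a=1 ⇒ p=3010, q=261
i=8: a=2 ⇒ p=7969, q=691
i=9: a=1 ⇒ p=10979, q=952
…
i=11: a=1 ⇒ p=29927, q=2595
…
i=14: a=1 ⇒ p=1378591, q=119539
i=15: a=1 ⇒ p=2588599, q=224460
→ (2588599, 224460).  Check: 2588599²=6700844782801, 133·224460²=6700844782800, difference 1.
n=2: (2588599,224460)∘(2588599,224460) = (2588599·2588599+133·224460·224460, 2588599·224460+224460·2588599) = (13401689565601,1162073863080)
n=3: (13401689565601,1162073863080)∘(2588599,224460) = (2588599·13401689565601+133·224460·1162073863080, 2588599·1162073863080+224460·13401689565601) = (69383200415647777399,6016286479789825380)
n=4: (69383200415647777399,6016286479789825380)∘(2588599,224460) = (2588599·69383200415647777399+133·224460·6016286479789825380, 2588599·6016286479789825380+224460·69383200415647777399) = (359210566425477440164982401,31147506330593762303822160)
n=5: (359210566425477440164982401,31147506330593762303822160)∘(2588599,224460) = (2588599·359210566425477440164982401+133·224460·31147506330593762303822160, 2588599·31147506330593762303822160+224460·359210566425477440164982401) = (1859704226076779569066850908714999,161256807479731348725343689282300)

2588599 224460
13401689565601 1162073863080
69383200415647777399 6016286479789825380
359210566425477440164982401 31147506330593762303822160
1859704226076779569066850908714999 161256807479731348725343689282300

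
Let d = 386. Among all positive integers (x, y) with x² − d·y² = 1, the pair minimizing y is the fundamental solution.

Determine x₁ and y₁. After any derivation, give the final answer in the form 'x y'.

√386 → a₀=19, period (1,1,1,4,1,18,1,4,1,1,1,38); ℓ=12 even so k=11
k=0  a_k=19  p_k/q_k = 19/1
k=1  a_k=1  p_k/q_k = 20/1
…
k=3  a_k=1  p_k/q_k = 59/3
…
k=5  a_k=1  p_k/q_k = 334/17
k=6  a_k=18  p_k/q_k = 6287/320
k=7  a_k=1  p_k/q_k = 6621/337
k=8  a_k=4  p_k/q_k = 32771/1668
k=9  a_k=1  p_k/q_k = 39392/2005
k=10  a_k=1  p_k/q_k = 72163/3673
k=11  a_k=1  p_k/q_k = 111555/5678
→ (111555, 5678).  Check: 111555²=12444518025, 386·5678²=12444518024, difference 1.

111555 5678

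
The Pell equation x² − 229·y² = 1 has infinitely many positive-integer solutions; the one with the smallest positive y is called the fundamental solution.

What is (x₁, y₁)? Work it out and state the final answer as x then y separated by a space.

5848201 386460

√229 → a₀=15, period (7,1,1,7,30); ℓ=5 odd so k=9
step 0: (15, 1)  from 15·(1,0) + (0,1)
step 1: (106, 7)  from 7·(15,1) + (1,0)
step 2: (121, 8)  from 1·(106,7) + (15,1)
step 3: (227, 15)  from 1·(121,8) + (106,7)
step 4: (1710, 113)  from 7·(227,15) + (121,8)
…
step 6: (362399, 23948)  from 7·(51527,3405) + (1710,113)
…
step 8: (776325, 51301)  from 1·(413926,27353) + (362399,23948)
step 9: (5848201, 386460)  from 7·(776325,51301) + (413926,27353)
(x₁, y₁) = (5848201, 386460);  5848201² − 229·386460² = 1 ✓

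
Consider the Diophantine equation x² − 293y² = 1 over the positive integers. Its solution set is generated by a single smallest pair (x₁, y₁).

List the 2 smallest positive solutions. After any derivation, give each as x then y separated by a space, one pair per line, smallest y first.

12320649 719780
303596783562401 17736313474440

√293 = [17; 8,1,1,8,34, …], period ℓ=5 (odd) → k=9
step 0: (17, 1)  from 17·(1,0) + (0,1)
…
step 5: (84679, 4947)  from 34·(2482,145) + (291,17)
…
step 8: (1444507, 84389)  from 1·(764593,44668) + (679914,39721)
step 9: (12320649, 719780)  from 8·(1444507,84389) + (764593,44668)
fundamental: x₁=12320649, y₁=719780  (since 151798391781201 − 293·518083248400 = 1)
k=2:  x_2 = 12320649·12320649+293·719780·719780 = 303596783562401,  y_2 = 12320649·719780+719780·12320649 = 17736313474440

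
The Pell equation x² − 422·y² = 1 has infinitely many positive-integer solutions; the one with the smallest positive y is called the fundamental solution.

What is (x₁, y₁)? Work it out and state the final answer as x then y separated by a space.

[20; 1,1,5,2,1,…,1,1,40] for √422; ℓ=14 ⇒ convergent index 13
i=0: a=20 ⇒ p=20, q=1
i=1: a=1 ⇒ p=21, q=1
i=2: a=1 ⇒ p=41, q=2
…
i=5: a=1 ⇒ p=719, q=35
i=6: a=3 ⇒ p=2650, q=129
…
i=8: a=3 ⇒ p=163807, q=7974
i=9: a=1 ⇒ p=217526, q=10589
i=10: a=2 ⇒ p=598859, q=29152
…
i=12: a=1 ⇒ p=3810680, q=185501
i=13: a=1 ⇒ p=7022501, q=341850
fundamental: x₁=7022501, y₁=341850  (since 49315520295001 − 422·116861422500 = 1)

7022501 341850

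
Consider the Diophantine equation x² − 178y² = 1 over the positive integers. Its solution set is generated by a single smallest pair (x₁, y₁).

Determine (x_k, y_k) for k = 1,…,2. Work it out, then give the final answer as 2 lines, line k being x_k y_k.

√178 = [13; 2,1,12,1,2,26, …], period ℓ=6 (even) → k=5
step 0: (13, 1)  from 13·(1,0) + (0,1)
…
step 2: (40, 3)  from 1·(27,2) + (13,1)
step 3: (507, 38)  from 12·(40,3) + (27,2)
step 4: (547, 41)  from 1·(507,38) + (40,3)
step 5: (1601, 120)  from 2·(547,41) + (507,38)
(x₁, y₁) = (1601, 120);  1601² − 178·120² = 1 ✓
(1601+120√178)^2 = 5126401 + 384240√178

1601 120
5126401 384240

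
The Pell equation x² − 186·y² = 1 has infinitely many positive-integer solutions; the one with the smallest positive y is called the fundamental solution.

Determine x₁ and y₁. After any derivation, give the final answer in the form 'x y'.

7501 550

d=186: √d = [13; 1,1,1,3,4,3,1,1,1,26] (ℓ=10, even), read p_9/q_9
i=0: a=13 ⇒ p=13, q=1
…
i=2: a=1 ⇒ p=27, q=2
i=3: a=1 ⇒ p=41, q=3
i=4: a=3 ⇒ p=150, q=11
i=5: a=4 ⇒ p=641, q=47
i=6: a=3 ⇒ p=2073, q=152
i=7: a=1 ⇒ p=2714, q=199
i=8: a=1 ⇒ p=4787, q=351
i=9: a=1 ⇒ p=7501, q=550
fundamental: x₁=7501, y₁=550  (since 56265001 − 186·302500 = 1)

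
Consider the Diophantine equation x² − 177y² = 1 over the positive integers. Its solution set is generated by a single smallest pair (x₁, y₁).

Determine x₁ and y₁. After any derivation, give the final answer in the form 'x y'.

62423 4692

d=177: √d = [13; 3,3,2,8,2,3,3,26] (ℓ=8, even), read p_7/q_7
a_0=13:  p_0=13·1+0=13,  q_0=13·0+1=1
a_1=3:  p_1=3·13+1=40,  q_1=3·1+0=3
…
a_5=2:  p_5=2·2581+306=5468,  q_5=2·194+23=411
a_6=3:  p_6=3·5468+2581=18985,  q_6=3·411+194=1427
a_7=3:  p_7=3·18985+5468=62423,  q_7=3·1427+411=4692
fundamental: x₁=62423, y₁=4692  (since 3896630929 − 177·22014864 = 1)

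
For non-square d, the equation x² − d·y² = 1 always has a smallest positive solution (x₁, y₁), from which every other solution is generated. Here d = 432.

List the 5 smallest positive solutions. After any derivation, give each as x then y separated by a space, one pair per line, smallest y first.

d=432: √d = [20; 1,3,1,1,1,3,1,40] (ℓ=8, even), read p_7/q_7
step 0: (20, 1)  from 20·(1,0) + (0,1)
step 1: (21, 1)  from 1·(20,1) + (1,0)
step 2: (83, 4)  from 3·(21,1) + (20,1)
step 3: (104, 5)  from 1·(83,4) + (21,1)
step 4: (187, 9)  from 1·(104,5) + (83,4)
step 5: (291, 14)  from 1·(187,9) + (104,5)
step 6: (1060, 51)  from 3·(291,14) + (187,9)
step 7: (1351, 65)  from 1·(1060,51) + (291,14)
→ (1351, 65).  Check: 1351²=1825201, 432·65²=1825200, difference 1.
(x_2, y_2) = (1351·1351 + 432·65·65, 1351·65 + 65·1351) = (3650401, 175630)
(x_3, y_3) = (1351·3650401 + 432·65·175630, 1351·175630 + 65·3650401) = (9863382151, 474552195)
(x_4, y_4) = (1351·9863382151 + 432·65·474552195, 1351·474552195 + 65·9863382151) = (26650854921601, 1282239855260)
(x_5, y_5) = (1351·26650854921601 + 432·65·1282239855260, 1351·1282239855260 + 65·26650854921601) = (72010600134783751, 3464611614360325)

1351 65
3650401 175630
9863382151 474552195
26650854921601 1282239855260
72010600134783751 3464611614360325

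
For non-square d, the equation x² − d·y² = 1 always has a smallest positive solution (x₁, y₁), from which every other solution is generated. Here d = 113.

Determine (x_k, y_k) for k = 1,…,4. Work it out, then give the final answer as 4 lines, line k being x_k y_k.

1204353 113296
2900932297217 272896754976
6987493029899166849 657328051091107760
16830816386073401651890177 1583310020631184911403584

√113 → a₀=10, period (1,1,1,2,2,1,1,1,20); ℓ=9 odd so k=17
step 0: (10, 1)  from 10·(1,0) + (0,1)
step 1: (11, 1)  from 1·(10,1) + (1,0)
…
step 3: (32, 3)  from 1·(21,2) + (11,1)
…
step 5: (202, 19)  from 2·(85,8) + (32,3)
step 6: (287, 27)  from 1·(202,19) + (85,8)
step 7: (489, 46)  from 1·(287,27) + (202,19)
step 8: (776, 73)  from 1·(489,46) + (287,27)
…
step 10: (16785, 1579)  from 1·(16009,1506) + (776,73)
step 11: (32794, 3085)  from 1·(16785,1579) + (16009,1506)
…
step 13: (131952, 12413)  from 2·(49579,4664) + (32794,3085)
step 14: (313483, 29490)  from 2·(131952,12413) + (49579,4664)
…
step 16: (758918, 71393)  from 1·(445435,41903) + (313483,29490)
step 17: (1204353, 113296)  from 1·(758918,71393) + (445435,41903)
→ (1204353, 113296).  Check: 1204353²=1450466148609, 113·113296²=1450466148608, difference 1.
(1204353+113296√113)^2 = 2900932297217 + 272896754976√113
(1204353+113296√113)^3 = 6987493029899166849 + 657328051091107760√113
(1204353+113296√113)^4 = 16830816386073401651890177 + 1583310020631184911403584√113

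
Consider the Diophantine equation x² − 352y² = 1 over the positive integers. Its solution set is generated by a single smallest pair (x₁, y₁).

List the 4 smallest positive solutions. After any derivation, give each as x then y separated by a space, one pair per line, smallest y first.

77617 4137
12048797377 642203058
1870383011943601 99691749501435
290347036464004160257 15475549041463557732

√352 → a₀=18, period (1,3,5,9,5,3,1,36); ℓ=8 even so k=7
k=0  a_k=18  p_k/q_k = 18/1
k=1  a_k=1  p_k/q_k = 19/1
k=2  a_k=3  p_k/q_k = 75/4
k=3  a_k=5  p_k/q_k = 394/21
…
k=6  a_k=3  p_k/q_k = 59118/3151
k=7  a_k=1  p_k/q_k = 77617/4137
→ (77617, 4137).  Check: 77617²=6024398689, 352·4137²=6024398688, difference 1.
k=2:  x_2 = 77617·77617+352·4137·4137 = 12048797377,  y_2 = 77617·4137+4137·77617 = 642203058
k=3:  x_3 = 77617·12048797377+352·4137·642203058 = 1870383011943601,  y_3 = 77617·642203058+4137·12048797377 = 99691749501435
k=4:  x_4 = 77617·1870383011943601+352·4137·99691749501435 = 290347036464004160257,  y_4 = 77617·99691749501435+4137·1870383011943601 = 15475549041463557732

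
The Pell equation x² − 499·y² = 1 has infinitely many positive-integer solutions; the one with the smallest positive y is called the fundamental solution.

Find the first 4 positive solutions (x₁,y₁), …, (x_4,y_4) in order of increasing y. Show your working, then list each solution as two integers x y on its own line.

[22; 2,1,21,1,2,44] for √499; ℓ=6 ⇒ convergent index 5
i=0: a=22 ⇒ p=22, q=1
i=1: a=2 ⇒ p=45, q=2
i=2: a=1 ⇒ p=67, q=3
i=3: a=21 ⇒ p=1452, q=65
i=4: a=1 ⇒ p=1519, q=68
i=5: a=2 ⇒ p=4490, q=201
(x₁, y₁) = (4490, 201);  4490² − 499·201² = 1 ✓
n=2: (4490,201)∘(4490,201) = (4490·4490+499·201·201, 4490·201+201·4490) = (40320199,1804980)
n=3: (40320199,1804980)∘(4490,201) = (4490·40320199+499·201·1804980, 4490·1804980+201·40320199) = (362075382530,16208720199)
n=4: (362075382530,16208720199)∘(4490,201) = (4490·362075382530+499·201·16208720199, 4490·16208720199+201·362075382530) = (3251436894799201,145554305582040)

4490 201
40320199 1804980
362075382530 16208720199
3251436894799201 145554305582040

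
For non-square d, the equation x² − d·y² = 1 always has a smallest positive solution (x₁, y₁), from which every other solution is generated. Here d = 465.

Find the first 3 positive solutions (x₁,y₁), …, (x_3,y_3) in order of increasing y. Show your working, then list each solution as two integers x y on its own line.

15871 736
503777281 23362112
15990898437631 741560158368

d=465: √d = [21; 1,1,3,2,2,2,3,1,1,42] (ℓ=10, even), read p_9/q_9
step 0: (21, 1)  from 21·(1,0) + (0,1)
…
step 2: (43, 2)  from 1·(22,1) + (21,1)
step 3: (151, 7)  from 3·(43,2) + (22,1)
…
step 5: (841, 39)  from 2·(345,16) + (151,7)
step 6: (2027, 94)  from 2·(841,39) + (345,16)
…
step 8: (8949, 415)  from 1·(6922,321) + (2027,94)
step 9: (15871, 736)  from 1·(8949,415) + (6922,321)
fundamental: x₁=15871, y₁=736  (since 251888641 − 465·541696 = 1)
n=2: (15871,736)∘(15871,736) = (15871·15871+465·736·736, 15871·736+736·15871) = (503777281,23362112)
n=3: (503777281,23362112)∘(15871,736) = (15871·503777281+465·736·23362112, 15871·23362112+736·503777281) = (15990898437631,741560158368)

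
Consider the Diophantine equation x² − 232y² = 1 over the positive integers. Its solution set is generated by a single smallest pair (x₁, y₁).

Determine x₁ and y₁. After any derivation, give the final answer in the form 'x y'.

19603 1287

d=232: √d = [15; 4,3,7,3,4,30] (ℓ=6, even), read p_5/q_5
step 0: (15, 1)  from 15·(1,0) + (0,1)
step 1: (61, 4)  from 4·(15,1) + (1,0)
…
step 4: (4539, 298)  from 3·(1447,95) + (198,13)
step 5: (19603, 1287)  from 4·(4539,298) + (1447,95)
fundamental: x₁=19603, y₁=1287  (since 384277609 − 232·1656369 = 1)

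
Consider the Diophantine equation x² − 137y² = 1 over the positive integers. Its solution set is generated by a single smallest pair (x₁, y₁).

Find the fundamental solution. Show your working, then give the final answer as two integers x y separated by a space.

6083073 519712

√137 = [11; 1,2,2,1,1,2,2,1,22, …], period ℓ=9 (odd) → k=17
i=0: a=11 ⇒ p=11, q=1
i=1: a=1 ⇒ p=12, q=1
i=2: a=2 ⇒ p=35, q=3
…
i=5: a=1 ⇒ p=199, q=17
…
i=8: a=1 ⇒ p=1744, q=149
i=9: a=22 ⇒ p=39597, q=3383
…
i=11: a=2 ⇒ p=122279, q=10447
…
i=13: a=1 ⇒ p=408178, q=34873
…
i=16: a=2 ⇒ p=4286741, q=366241
i=17: a=1 ⇒ p=6083073, q=519712
→ (6083073, 519712).  Check: 6083073²=37003777123329, 137·519712²=37003777123328, difference 1.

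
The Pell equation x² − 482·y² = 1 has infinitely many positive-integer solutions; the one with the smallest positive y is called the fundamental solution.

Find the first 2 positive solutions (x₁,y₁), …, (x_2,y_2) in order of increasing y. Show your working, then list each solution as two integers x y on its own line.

√482 = [21; 1,20,1,42, …], period ℓ=4 (even) → k=3
a_0=21:  p_0=21·1+0=21,  q_0=21·0+1=1
a_1=1:  p_1=1·21+1=22,  q_1=1·1+0=1
a_2=20:  p_2=20·22+21=461,  q_2=20·1+1=21
a_3=1:  p_3=1·461+22=483,  q_3=1·21+1=22
fundamental: x₁=483, y₁=22  (since 233289 − 482·484 = 1)
n=2: (483,22)∘(483,22) = (483·483+482·22·22, 483·22+22·483) = (466577,21252)

483 22
466577 21252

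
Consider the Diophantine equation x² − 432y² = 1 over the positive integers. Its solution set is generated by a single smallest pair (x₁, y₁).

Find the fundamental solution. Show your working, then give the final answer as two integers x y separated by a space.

1351 65

√432 → a₀=20, period (1,3,1,1,1,3,1,40); ℓ=8 even so k=7
i=0: a=20 ⇒ p=20, q=1
i=1: a=1 ⇒ p=21, q=1
i=2: a=3 ⇒ p=83, q=4
…
i=4: a=1 ⇒ p=187, q=9
i=5: a=1 ⇒ p=291, q=14
i=6: a=3 ⇒ p=1060, q=51
i=7: a=1 ⇒ p=1351, q=65
fundamental: x₁=1351, y₁=65  (since 1825201 − 432·4225 = 1)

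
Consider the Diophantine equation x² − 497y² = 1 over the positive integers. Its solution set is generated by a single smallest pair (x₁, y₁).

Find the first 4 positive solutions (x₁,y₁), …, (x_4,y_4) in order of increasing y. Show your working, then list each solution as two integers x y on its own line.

1201887 53912
2889064721537 129592263888
6944658661946678751 311510514535059400
16693389930459326703284737 748800875565868281911712

[22; 3,2,2,5,6,5,2,2,3,44] for √497; ℓ=10 ⇒ convergent index 9
k=0  a_k=22  p_k/q_k = 22/1
k=1  a_k=3  p_k/q_k = 67/3
…
k=3  a_k=2  p_k/q_k = 379/17
k=4  a_k=5  p_k/q_k = 2051/92
k=5  a_k=6  p_k/q_k = 12685/569
…
k=8  a_k=2  p_k/q_k = 352750/15823
k=9  a_k=3  p_k/q_k = 1201887/53912
(x₁, y₁) = (1201887, 53912);  1201887² − 497·53912² = 1 ✓
(1201887+53912√497)^2 = 2889064721537 + 129592263888√497
(1201887+53912√497)^3 = 6944658661946678751 + 311510514535059400√497
(1201887+53912√497)^4 = 16693389930459326703284737 + 748800875565868281911712√497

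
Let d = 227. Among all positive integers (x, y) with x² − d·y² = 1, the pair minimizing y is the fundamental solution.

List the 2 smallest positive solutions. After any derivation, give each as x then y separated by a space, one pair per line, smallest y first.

√227 = [15; 15,30, …], period ℓ=2 (even) → k=1
k=0  a_k=15  p_k/q_k = 15/1
k=1  a_k=15  p_k/q_k = 226/15
fundamental: x₁=226, y₁=15  (since 51076 − 227·225 = 1)
k=2:  x_2 = 226·226+227·15·15 = 102151,  y_2 = 226·15+15·226 = 6780

226 15
102151 6780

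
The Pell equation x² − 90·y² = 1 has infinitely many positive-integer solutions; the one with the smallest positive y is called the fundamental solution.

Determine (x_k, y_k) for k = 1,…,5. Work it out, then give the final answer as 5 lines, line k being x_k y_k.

d=90: √d = [9; 2,18] (ℓ=2, even), read p_1/q_1
step 0: (9, 1)  from 9·(1,0) + (0,1)
step 1: (19, 2)  from 2·(9,1) + (1,0)
→ (19, 2).  Check: 19²=361, 90·2²=360, difference 1.
(19+2√90)^2 = 721 + 76√90
(19+2√90)^3 = 27379 + 2886√90
(19+2√90)^4 = 1039681 + 109592√90
(19+2√90)^5 = 39480499 + 4161610√90

19 2
721 76
27379 2886
1039681 109592
39480499 4161610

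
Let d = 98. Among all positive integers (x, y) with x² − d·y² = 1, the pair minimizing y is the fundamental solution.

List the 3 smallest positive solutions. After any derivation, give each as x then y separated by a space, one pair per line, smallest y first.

99 10
19601 1980
3880899 392030

d=98: √d = [9; 1,8,1,18] (ℓ=4, even), read p_3/q_3
a_0=9:  p_0=9·1+0=9,  q_0=9·0+1=1
a_1=1:  p_1=1·9+1=10,  q_1=1·1+0=1
a_2=8:  p_2=8·10+9=89,  q_2=8·1+1=9
a_3=1:  p_3=1·89+10=99,  q_3=1·9+1=10
(x₁, y₁) = (99, 10);  99² − 98·10² = 1 ✓
n=2: (99,10)∘(99,10) = (99·99+98·10·10, 99·10+10·99) = (19601,1980)
n=3: (19601,1980)∘(99,10) = (99·19601+98·10·1980, 99·1980+10·19601) = (3880899,392030)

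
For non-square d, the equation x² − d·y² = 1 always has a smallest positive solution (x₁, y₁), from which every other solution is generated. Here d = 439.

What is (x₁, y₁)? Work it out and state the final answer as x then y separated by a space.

d=439: √d = [20; 1,19,1,40] (ℓ=4, even), read p_3/q_3
i=0: a=20 ⇒ p=20, q=1
i=1: a=1 ⇒ p=21, q=1
i=2: a=19 ⇒ p=419, q=20
i=3: a=1 ⇒ p=440, q=21
(x₁, y₁) = (440, 21);  440² − 439·21² = 1 ✓

440 21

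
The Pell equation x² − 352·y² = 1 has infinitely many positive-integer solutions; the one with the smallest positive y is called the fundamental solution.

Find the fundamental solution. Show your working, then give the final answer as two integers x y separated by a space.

d=352: √d = [18; 1,3,5,9,5,3,1,36] (ℓ=8, even), read p_7/q_7
step 0: (18, 1)  from 18·(1,0) + (0,1)
…
step 2: (75, 4)  from 3·(19,1) + (18,1)
step 3: (394, 21)  from 5·(75,4) + (19,1)
step 4: (3621, 193)  from 9·(394,21) + (75,4)
step 5: (18499, 986)  from 5·(3621,193) + (394,21)
step 6: (59118, 3151)  from 3·(18499,986) + (3621,193)
step 7: (77617, 4137)  from 1·(59118,3151) + (18499,986)
(x₁, y₁) = (77617, 4137);  77617² − 352·4137² = 1 ✓

77617 4137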